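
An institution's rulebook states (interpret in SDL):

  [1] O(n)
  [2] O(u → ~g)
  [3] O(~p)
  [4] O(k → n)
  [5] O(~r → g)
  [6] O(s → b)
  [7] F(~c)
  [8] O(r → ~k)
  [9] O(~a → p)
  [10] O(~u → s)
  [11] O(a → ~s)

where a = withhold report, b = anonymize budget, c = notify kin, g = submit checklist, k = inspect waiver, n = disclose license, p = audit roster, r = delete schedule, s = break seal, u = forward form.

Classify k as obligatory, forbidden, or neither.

From premise 3 we have O(~p).
Premise 9 is O(~a → p); contrapositively O(~p → a). Since O(~p) holds, K gives O(a).
With premise 11, O(a → ~s), the K-axiom yields O(~s).
Premise 10, O(~u → s), contraposes to O(~s → u); with O(~s) we get O(u).
Applying K to premise 2 (O(u → ~g)) and O(u) yields O(~g).
Premise 5, O(~r → g), contraposes to O(~g → r); with O(~g) we get O(r).
From O(r) and premise 8, O(r → ~k), we obtain O(~k).
Premises 1, 4, 6, 7 do not contribute to this derivation.
Thus O(~k), which is F(k): k is forbidden.

Forbidden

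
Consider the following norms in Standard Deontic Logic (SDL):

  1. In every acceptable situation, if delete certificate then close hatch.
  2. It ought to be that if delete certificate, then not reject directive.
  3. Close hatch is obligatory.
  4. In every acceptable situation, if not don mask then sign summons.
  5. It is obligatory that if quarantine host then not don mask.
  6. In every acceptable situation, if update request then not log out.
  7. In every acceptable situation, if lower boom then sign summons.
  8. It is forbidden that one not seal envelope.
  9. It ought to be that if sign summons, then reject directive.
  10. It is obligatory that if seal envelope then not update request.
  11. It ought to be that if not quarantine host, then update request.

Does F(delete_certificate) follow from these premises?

Premise 8 is F(¬seal_envelope), i.e. O(seal_envelope).
Applying K to premise 10 (O(seal_envelope → ¬update_request)) and O(seal_envelope) yields O(¬update_request).
Premise 11 is O(¬quarantine_host → update_request); contrapositively O(¬update_request → quarantine_host). Since O(¬update_request) holds, K gives O(quarantine_host).
With premise 5, O(quarantine_host → ¬don_mask), the K-axiom yields O(¬don_mask).
Applying K to premise 4 (O(¬don_mask → sign_summons)) and O(¬don_mask) yields O(sign_summons).
From O(sign_summons) and premise 9, O(sign_summons → reject_directive), we obtain O(reject_directive).
The contrapositive of premise 2 (O(delete_certificate → ¬reject_directive)) is O(reject_directive → ¬delete_certificate), and O(reject_directive) is already established, so O(¬delete_certificate).
Premises 1, 3, 6, 7 do not contribute to this derivation.
So O(¬delete_certificate) holds, i.e. F(delete_certificate). The claim follows.

Yes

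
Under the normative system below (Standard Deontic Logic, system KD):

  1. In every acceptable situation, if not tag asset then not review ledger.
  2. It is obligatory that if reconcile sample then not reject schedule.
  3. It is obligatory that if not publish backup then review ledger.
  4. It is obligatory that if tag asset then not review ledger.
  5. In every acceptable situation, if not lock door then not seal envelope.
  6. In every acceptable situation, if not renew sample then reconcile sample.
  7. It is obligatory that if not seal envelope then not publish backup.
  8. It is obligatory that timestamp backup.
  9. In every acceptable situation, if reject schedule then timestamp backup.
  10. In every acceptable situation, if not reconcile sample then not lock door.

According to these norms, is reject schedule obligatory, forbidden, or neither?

Forbidden

By case analysis on tag_asset: premise 4 gives O(tag_asset → ¬review_ledger) and premise 1 gives O(¬tag_asset → ¬review_ledger), so O(¬review_ledger) either way.
The contrapositive of premise 3 (O(¬publish_backup → review_ledger)) is O(¬review_ledger → publish_backup), and O(¬review_ledger) is already established, so O(publish_backup).
Premise 7 is O(¬seal_envelope → ¬publish_backup); contrapositively O(publish_backup → seal_envelope). Since O(publish_backup) holds, K gives O(seal_envelope).
The contrapositive of premise 5 (O(¬lock_door → ¬seal_envelope)) is O(seal_envelope → lock_door), and O(seal_envelope) is already established, so O(lock_door).
Premise 10, O(¬reconcile_sample → ¬lock_door), contraposes to O(lock_door → reconcile_sample); with O(lock_door) we get O(reconcile_sample).
Applying K to premise 2 (O(reconcile_sample → ¬reject_schedule)) and O(reconcile_sample) yields O(¬reject_schedule).
Premises 6, 8, 9 do not contribute to this derivation.
Thus O(¬reject_schedule), which is F(reject_schedule): reject_schedule is forbidden.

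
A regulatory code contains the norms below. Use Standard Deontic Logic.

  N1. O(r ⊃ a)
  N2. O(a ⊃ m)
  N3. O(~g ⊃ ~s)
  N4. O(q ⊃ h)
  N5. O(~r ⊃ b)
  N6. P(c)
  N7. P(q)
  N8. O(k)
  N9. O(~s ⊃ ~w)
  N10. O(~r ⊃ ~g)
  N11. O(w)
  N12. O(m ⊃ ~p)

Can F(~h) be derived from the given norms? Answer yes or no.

No

Premise 4 is O(q ⊃ h), but O(q) is not derivable from the premises (the permission P(q) asserts only ~O(~q), not O(q)), so it does not yield O(h).
No other premise forces O(h). An ideal world satisfying every premise can still have ~h true, so F(~h) is not derivable.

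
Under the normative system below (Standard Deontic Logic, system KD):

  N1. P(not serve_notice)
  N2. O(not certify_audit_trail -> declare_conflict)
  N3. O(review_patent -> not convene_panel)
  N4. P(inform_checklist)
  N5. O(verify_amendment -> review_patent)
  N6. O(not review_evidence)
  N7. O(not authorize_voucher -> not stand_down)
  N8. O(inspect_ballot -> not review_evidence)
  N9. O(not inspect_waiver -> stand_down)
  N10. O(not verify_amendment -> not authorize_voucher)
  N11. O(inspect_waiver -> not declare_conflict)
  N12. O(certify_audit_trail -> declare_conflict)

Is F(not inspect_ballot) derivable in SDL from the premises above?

Premise 8 is O(inspect_ballot -> not review_evidence); even if O(not review_evidence) held, inferring O(inspect_ballot) would be affirming the consequent — invalid.
No other premise forces O(inspect_ballot). An ideal world satisfying every premise can still have not inspect_ballot true, so F(not inspect_ballot) is not derivable.

No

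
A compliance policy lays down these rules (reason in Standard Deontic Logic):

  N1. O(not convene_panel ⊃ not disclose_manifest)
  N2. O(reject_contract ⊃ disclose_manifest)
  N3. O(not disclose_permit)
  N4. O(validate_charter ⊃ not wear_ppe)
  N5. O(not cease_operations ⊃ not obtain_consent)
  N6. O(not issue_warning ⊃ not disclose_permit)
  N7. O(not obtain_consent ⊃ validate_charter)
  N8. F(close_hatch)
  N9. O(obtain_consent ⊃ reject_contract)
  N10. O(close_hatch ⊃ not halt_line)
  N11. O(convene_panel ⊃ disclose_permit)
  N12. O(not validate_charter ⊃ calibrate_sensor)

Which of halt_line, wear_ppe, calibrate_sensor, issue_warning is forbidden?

Premise 3 states O(not disclose_permit) outright.
Premise 11 is O(convene_panel ⊃ disclose_permit); contrapositively O(not disclose_permit ⊃ not convene_panel). Since O(not disclose_permit) holds, K gives O(not convene_panel).
Applying K to premise 1 (O(not convene_panel ⊃ not disclose_manifest)) and O(not convene_panel) yields O(not disclose_manifest).
Premise 2, O(reject_contract ⊃ disclose_manifest), contraposes to O(not disclose_manifest ⊃ not reject_contract); with O(not disclose_manifest) we get O(not reject_contract).
Premise 9, O(obtain_consent ⊃ reject_contract), contraposes to O(not reject_contract ⊃ not obtain_consent); with O(not reject_contract) we get O(not obtain_consent).
From O(not obtain_consent) and premise 7, O(not obtain_consent ⊃ validate_charter), we obtain O(validate_charter).
Premise 4 is O(validate_charter ⊃ not wear_ppe); since O(validate_charter), deontic closure gives O(not wear_ppe).
So O(not wear_ppe) holds, i.e. wear_ppe is forbidden. None of the other listed options is forbidden under the premises.

wear_ppe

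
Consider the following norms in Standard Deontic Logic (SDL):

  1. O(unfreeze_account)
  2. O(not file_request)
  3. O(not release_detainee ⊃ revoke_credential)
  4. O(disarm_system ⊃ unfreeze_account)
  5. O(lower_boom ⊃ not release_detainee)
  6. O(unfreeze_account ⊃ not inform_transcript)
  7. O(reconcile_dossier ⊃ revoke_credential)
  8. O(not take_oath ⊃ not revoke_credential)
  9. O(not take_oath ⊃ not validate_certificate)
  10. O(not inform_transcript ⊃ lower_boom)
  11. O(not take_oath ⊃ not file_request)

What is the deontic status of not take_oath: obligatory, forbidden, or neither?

Forbidden

From premise 1 we have O(unfreeze_account).
Premise 6 is O(unfreeze_account ⊃ not inform_transcript); since O(unfreeze_account), deontic closure gives O(not inform_transcript).
Premise 10 is O(not inform_transcript ⊃ lower_boom); since O(not inform_transcript), deontic closure gives O(lower_boom).
From O(lower_boom) and premise 5, O(lower_boom ⊃ not release_detainee), we obtain O(not release_detainee).
From O(not release_detainee) and premise 3, O(not release_detainee ⊃ revoke_credential), we obtain O(revoke_credential).
Premise 8 is O(not take_oath ⊃ not revoke_credential); contrapositively O(revoke_credential ⊃ take_oath). Since O(revoke_credential) holds, K gives O(take_oath).
Premises 2, 4, 7, 9, 11 do not contribute to this derivation.
Thus O(take_oath), which is F(not take_oath): not take_oath is forbidden.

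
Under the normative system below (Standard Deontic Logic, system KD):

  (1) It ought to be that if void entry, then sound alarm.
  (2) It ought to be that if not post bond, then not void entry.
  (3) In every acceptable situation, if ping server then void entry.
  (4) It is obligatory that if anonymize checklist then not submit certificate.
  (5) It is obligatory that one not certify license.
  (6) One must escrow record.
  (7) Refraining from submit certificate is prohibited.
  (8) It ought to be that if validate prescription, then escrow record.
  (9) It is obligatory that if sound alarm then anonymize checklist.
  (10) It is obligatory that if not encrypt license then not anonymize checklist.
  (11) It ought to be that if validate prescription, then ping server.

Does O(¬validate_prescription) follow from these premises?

Yes

Premise 7, F(¬submit_certificate), is equivalent to O(submit_certificate).
Premise 4, O(anonymize_checklist → ¬submit_certificate), contraposes to O(submit_certificate → ¬anonymize_checklist); with O(submit_certificate) we get O(¬anonymize_checklist).
The contrapositive of premise 9 (O(sound_alarm → anonymize_checklist)) is O(¬anonymize_checklist → ¬sound_alarm), and O(¬anonymize_checklist) is already established, so O(¬sound_alarm).
The contrapositive of premise 1 (O(void_entry → sound_alarm)) is O(¬sound_alarm → ¬void_entry), and O(¬sound_alarm) is already established, so O(¬void_entry).
Premise 3, O(ping_server → void_entry), contraposes to O(¬void_entry → ¬ping_server); with O(¬void_entry) we get O(¬ping_server).
Premise 11, O(validate_prescription → ping_server), contraposes to O(¬ping_server → ¬validate_prescription); with O(¬ping_server) we get O(¬validate_prescription).
Premises 2, 5, 6, 8, 10 do not contribute to this derivation.
So O(¬validate_prescription) follows.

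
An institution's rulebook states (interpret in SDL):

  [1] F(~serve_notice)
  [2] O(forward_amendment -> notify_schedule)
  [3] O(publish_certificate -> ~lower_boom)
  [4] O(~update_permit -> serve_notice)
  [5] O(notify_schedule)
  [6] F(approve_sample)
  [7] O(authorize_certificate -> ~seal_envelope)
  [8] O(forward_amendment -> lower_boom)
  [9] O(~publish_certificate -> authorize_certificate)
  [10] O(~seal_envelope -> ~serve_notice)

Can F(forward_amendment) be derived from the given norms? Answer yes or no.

Premise 1 is F(~serve_notice), i.e. O(serve_notice).
Premise 10, O(~seal_envelope -> ~serve_notice), contraposes to O(serve_notice -> seal_envelope); with O(serve_notice) we get O(seal_envelope).
Premise 7 is O(authorize_certificate -> ~seal_envelope); contrapositively O(seal_envelope -> ~authorize_certificate). Since O(seal_envelope) holds, K gives O(~authorize_certificate).
Premise 9 is O(~publish_certificate -> authorize_certificate); contrapositively O(~authorize_certificate -> publish_certificate). Since O(~authorize_certificate) holds, K gives O(publish_certificate).
With premise 3, O(publish_certificate -> ~lower_boom), the K-axiom yields O(~lower_boom).
Premise 8 is O(forward_amendment -> lower_boom); contrapositively O(~lower_boom -> ~forward_amendment). Since O(~lower_boom) holds, K gives O(~forward_amendment).
Premises 2, 4, 5, 6 do not contribute to this derivation.
So O(~forward_amendment) holds, i.e. F(forward_amendment). The claim follows.

Yes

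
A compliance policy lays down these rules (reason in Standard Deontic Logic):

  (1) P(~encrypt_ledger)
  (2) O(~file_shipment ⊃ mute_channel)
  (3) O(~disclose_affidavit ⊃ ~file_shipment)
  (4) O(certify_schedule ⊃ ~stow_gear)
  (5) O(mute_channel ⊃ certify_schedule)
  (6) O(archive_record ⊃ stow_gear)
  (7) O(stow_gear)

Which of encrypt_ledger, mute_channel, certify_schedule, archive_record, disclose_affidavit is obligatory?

disclose_affidavit

Premise 7 gives O(stow_gear).
The contrapositive of premise 4 (O(certify_schedule ⊃ ~stow_gear)) is O(stow_gear ⊃ ~certify_schedule), and O(stow_gear) is already established, so O(~certify_schedule).
The contrapositive of premise 5 (O(mute_channel ⊃ certify_schedule)) is O(~certify_schedule ⊃ ~mute_channel), and O(~certify_schedule) is already established, so O(~mute_channel).
Premise 2, O(~file_shipment ⊃ mute_channel), contraposes to O(~mute_channel ⊃ file_shipment); with O(~mute_channel) we get O(file_shipment).
Premise 3 is O(~disclose_affidavit ⊃ ~file_shipment); contrapositively O(file_shipment ⊃ disclose_affidavit). Since O(file_shipment) holds, K gives O(disclose_affidavit).
So O(disclose_affidavit) holds — disclose_affidavit is obligatory. None of the other listed options is made obligatory by any chain of premises.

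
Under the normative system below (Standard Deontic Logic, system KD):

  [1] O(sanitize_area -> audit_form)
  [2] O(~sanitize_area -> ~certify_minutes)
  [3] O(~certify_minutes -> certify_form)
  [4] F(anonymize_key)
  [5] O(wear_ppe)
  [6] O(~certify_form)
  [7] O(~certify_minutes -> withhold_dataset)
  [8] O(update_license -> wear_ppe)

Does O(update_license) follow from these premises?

Premise 8 is O(update_license -> wear_ppe); even if O(wear_ppe) held, inferring O(update_license) would be affirming the consequent — invalid.
No other premise forces O(update_license). An ideal world satisfying every premise can still have update_license false, so O(update_license) is not derivable.

No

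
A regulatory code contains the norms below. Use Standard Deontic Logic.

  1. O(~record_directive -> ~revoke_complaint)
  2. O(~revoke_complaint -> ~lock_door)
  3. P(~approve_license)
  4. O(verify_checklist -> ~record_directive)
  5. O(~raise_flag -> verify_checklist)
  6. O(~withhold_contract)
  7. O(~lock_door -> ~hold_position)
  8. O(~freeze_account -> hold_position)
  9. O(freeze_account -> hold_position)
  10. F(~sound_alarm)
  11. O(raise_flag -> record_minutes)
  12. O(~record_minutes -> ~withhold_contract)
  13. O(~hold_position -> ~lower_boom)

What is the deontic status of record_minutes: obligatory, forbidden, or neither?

By case analysis on ~freeze_account: premise 8 gives O(~freeze_account -> hold_position) and premise 9 gives O(freeze_account -> hold_position), so O(hold_position) either way.
Premise 7 is O(~lock_door -> ~hold_position); contrapositively O(hold_position -> lock_door). Since O(hold_position) holds, K gives O(lock_door).
The contrapositive of premise 2 (O(~revoke_complaint -> ~lock_door)) is O(lock_door -> revoke_complaint), and O(lock_door) is already established, so O(revoke_complaint).
Premise 1, O(~record_directive -> ~revoke_complaint), contraposes to O(revoke_complaint -> record_directive); with O(revoke_complaint) we get O(record_directive).
Premise 4 is O(verify_checklist -> ~record_directive); contrapositively O(record_directive -> ~verify_checklist). Since O(record_directive) holds, K gives O(~verify_checklist).
The contrapositive of premise 5 (O(~raise_flag -> verify_checklist)) is O(~verify_checklist -> raise_flag), and O(~verify_checklist) is already established, so O(raise_flag).
Applying K to premise 11 (O(raise_flag -> record_minutes)) and O(raise_flag) yields O(record_minutes).
Premises 3, 6, 10, 12, 13 do not contribute to this derivation.
Hence record_minutes is obligatory.

Obligatory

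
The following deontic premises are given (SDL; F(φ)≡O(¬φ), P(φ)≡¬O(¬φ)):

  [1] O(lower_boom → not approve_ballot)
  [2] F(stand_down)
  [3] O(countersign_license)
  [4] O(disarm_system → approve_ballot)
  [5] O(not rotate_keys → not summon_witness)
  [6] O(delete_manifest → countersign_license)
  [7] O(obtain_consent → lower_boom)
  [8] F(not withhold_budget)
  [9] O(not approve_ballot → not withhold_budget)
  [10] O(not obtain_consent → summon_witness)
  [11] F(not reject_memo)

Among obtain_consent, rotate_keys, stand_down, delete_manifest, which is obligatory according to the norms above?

rotate_keys

F(not withhold_budget) at premise 8 means O(withhold_budget).
The contrapositive of premise 9 (O(not approve_ballot → not withhold_budget)) is O(withhold_budget → approve_ballot), and O(withhold_budget) is already established, so O(approve_ballot).
Premise 1, O(lower_boom → not approve_ballot), contraposes to O(approve_ballot → not lower_boom); with O(approve_ballot) we get O(not lower_boom).
Premise 7, O(obtain_consent → lower_boom), contraposes to O(not lower_boom → not obtain_consent); with O(not lower_boom) we get O(not obtain_consent).
Premise 10 is O(not obtain_consent → summon_witness); since O(not obtain_consent), deontic closure gives O(summon_witness).
Premise 5 is O(not rotate_keys → not summon_witness); contrapositively O(summon_witness → rotate_keys). Since O(summon_witness) holds, K gives O(rotate_keys).
So O(rotate_keys) holds — rotate_keys is obligatory. None of the other listed options is made obligatory by any chain of premises.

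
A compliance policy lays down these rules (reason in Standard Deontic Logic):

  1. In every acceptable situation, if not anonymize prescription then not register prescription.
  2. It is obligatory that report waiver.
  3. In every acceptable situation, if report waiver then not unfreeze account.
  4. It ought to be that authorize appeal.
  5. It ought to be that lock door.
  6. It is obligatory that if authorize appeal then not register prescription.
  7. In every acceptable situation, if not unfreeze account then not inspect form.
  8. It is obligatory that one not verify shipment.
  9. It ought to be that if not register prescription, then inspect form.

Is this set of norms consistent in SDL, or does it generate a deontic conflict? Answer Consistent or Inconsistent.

Inconsistent

Premise 4 states O(authorize_appeal) outright.
With premise 6, O(authorize_appeal → ¬register_prescription), the K-axiom yields O(¬register_prescription).
With premise 9, O(¬register_prescription → inspect_form), the K-axiom yields O(inspect_form).
The contrapositive of premise 7 (O(¬unfreeze_account → ¬inspect_form)) is O(inspect_form → unfreeze_account), and O(inspect_form) is already established, so O(unfreeze_account).
Premise 3, O(report_waiver → ¬unfreeze_account), contraposes to O(unfreeze_account → ¬report_waiver); with O(unfreeze_account) we get O(¬report_waiver).
However, premise 2 gives O(report_waiver).
We now have both O(¬report_waiver) and O(report_waiver) — report_waiver is simultaneously obligatory and forbidden, violating the D-axiom.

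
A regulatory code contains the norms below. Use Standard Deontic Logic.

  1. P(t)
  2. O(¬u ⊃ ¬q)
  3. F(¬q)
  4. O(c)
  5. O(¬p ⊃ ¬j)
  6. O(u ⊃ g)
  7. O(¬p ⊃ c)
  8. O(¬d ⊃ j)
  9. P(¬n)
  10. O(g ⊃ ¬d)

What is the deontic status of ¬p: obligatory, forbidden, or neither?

F(¬q) at premise 3 means O(q).
Premise 2 is O(¬u ⊃ ¬q); contrapositively O(q ⊃ u). Since O(q) holds, K gives O(u).
With premise 6, O(u ⊃ g), the K-axiom yields O(g).
Premise 10 is O(g ⊃ ¬d); since O(g), deontic closure gives O(¬d).
With premise 8, O(¬d ⊃ j), the K-axiom yields O(j).
Premise 5, O(¬p ⊃ ¬j), contraposes to O(j ⊃ p); with O(j) we get O(p).
Premises 1, 4, 7, 9 do not contribute to this derivation.
Thus O(p), which is F(¬p): ¬p is forbidden.

Forbidden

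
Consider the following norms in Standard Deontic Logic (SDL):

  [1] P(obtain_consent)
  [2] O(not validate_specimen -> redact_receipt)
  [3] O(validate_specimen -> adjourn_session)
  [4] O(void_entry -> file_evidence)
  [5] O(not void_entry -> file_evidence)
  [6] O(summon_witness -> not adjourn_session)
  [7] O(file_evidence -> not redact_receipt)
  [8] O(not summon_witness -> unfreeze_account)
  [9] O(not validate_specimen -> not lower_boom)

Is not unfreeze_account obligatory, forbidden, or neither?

Forbidden

By case analysis on void_entry: premise 4 gives O(void_entry -> file_evidence) and premise 5 gives O(not void_entry -> file_evidence), so O(file_evidence) either way.
Applying K to premise 7 (O(file_evidence -> not redact_receipt)) and O(file_evidence) yields O(not redact_receipt).
Premise 2 is O(not validate_specimen -> redact_receipt); contrapositively O(not redact_receipt -> validate_specimen). Since O(not redact_receipt) holds, K gives O(validate_specimen).
Premise 3 is O(validate_specimen -> adjourn_session); since O(validate_specimen), deontic closure gives O(adjourn_session).
Premise 6, O(summon_witness -> not adjourn_session), contraposes to O(adjourn_session -> not summon_witness); with O(adjourn_session) we get O(not summon_witness).
From O(not summon_witness) and premise 8, O(not summon_witness -> unfreeze_account), we obtain O(unfreeze_account).
Premises 1, 9 do not contribute to this derivation.
Thus O(unfreeze_account), which is F(not unfreeze_account): not unfreeze_account is forbidden.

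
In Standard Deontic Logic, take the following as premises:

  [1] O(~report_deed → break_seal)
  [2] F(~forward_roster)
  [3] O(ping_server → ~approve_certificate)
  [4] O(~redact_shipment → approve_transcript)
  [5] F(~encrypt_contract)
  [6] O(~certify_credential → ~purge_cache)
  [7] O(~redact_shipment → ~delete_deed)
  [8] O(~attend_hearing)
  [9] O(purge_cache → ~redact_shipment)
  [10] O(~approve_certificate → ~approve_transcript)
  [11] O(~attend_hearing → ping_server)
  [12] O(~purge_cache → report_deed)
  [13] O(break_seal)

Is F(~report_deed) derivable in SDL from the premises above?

Yes

From premise 8 we have O(~attend_hearing).
Premise 11 is O(~attend_hearing → ping_server); since O(~attend_hearing), deontic closure gives O(ping_server).
With premise 3, O(ping_server → ~approve_certificate), the K-axiom yields O(~approve_certificate).
Applying K to premise 10 (O(~approve_certificate → ~approve_transcript)) and O(~approve_certificate) yields O(~approve_transcript).
Premise 4 is O(~redact_shipment → approve_transcript); contrapositively O(~approve_transcript → redact_shipment). Since O(~approve_transcript) holds, K gives O(redact_shipment).
Premise 9 is O(purge_cache → ~redact_shipment); contrapositively O(redact_shipment → ~purge_cache). Since O(redact_shipment) holds, K gives O(~purge_cache).
Premise 12 is O(~purge_cache → report_deed); since O(~purge_cache), deontic closure gives O(report_deed).
Premises 1, 2, 5, 6, 7, 13 do not contribute to this derivation.
So O(report_deed) holds, i.e. F(~report_deed). The claim follows.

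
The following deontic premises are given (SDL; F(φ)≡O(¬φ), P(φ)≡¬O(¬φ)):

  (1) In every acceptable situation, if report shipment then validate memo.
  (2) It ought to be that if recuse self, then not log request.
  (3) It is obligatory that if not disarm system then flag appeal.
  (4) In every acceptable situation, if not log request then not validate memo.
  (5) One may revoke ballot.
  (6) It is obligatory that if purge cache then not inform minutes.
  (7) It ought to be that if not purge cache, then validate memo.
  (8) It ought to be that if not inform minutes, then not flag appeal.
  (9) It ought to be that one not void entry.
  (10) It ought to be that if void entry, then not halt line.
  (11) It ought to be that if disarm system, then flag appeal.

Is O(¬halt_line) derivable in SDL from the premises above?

No

Premise 10 is O(void_entry → ¬halt_line), but O(void_entry) is not derivable from the premises, so it does not yield O(¬halt_line).
No other premise forces O(¬halt_line). An ideal world satisfying every premise can still have ¬halt_line false, so O(¬halt_line) is not derivable.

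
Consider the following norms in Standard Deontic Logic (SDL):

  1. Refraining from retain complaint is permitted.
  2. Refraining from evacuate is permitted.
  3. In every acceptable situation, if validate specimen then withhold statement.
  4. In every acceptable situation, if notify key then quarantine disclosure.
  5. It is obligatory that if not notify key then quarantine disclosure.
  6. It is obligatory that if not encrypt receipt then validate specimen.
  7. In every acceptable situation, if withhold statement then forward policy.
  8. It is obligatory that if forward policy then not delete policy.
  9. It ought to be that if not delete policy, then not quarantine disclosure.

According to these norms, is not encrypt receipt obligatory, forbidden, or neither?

Forbidden

Premises 4 and 5 cover both cases: O(notify_key → quarantine_disclosure) and O(¬notify_key → quarantine_disclosure). Since notify_key ∨ ¬notify_key is a tautology, O(quarantine_disclosure) follows.
The contrapositive of premise 9 (O(¬delete_policy → ¬quarantine_disclosure)) is O(quarantine_disclosure → delete_policy), and O(quarantine_disclosure) is already established, so O(delete_policy).
Premise 8, O(forward_policy → ¬delete_policy), contraposes to O(delete_policy → ¬forward_policy); with O(delete_policy) we get O(¬forward_policy).
Premise 7, O(withhold_statement → forward_policy), contraposes to O(¬forward_policy → ¬withhold_statement); with O(¬forward_policy) we get O(¬withhold_statement).
The contrapositive of premise 3 (O(validate_specimen → withhold_statement)) is O(¬withhold_statement → ¬validate_specimen), and O(¬withhold_statement) is already established, so O(¬validate_specimen).
Premise 6, O(¬encrypt_receipt → validate_specimen), contraposes to O(¬validate_specimen → encrypt_receipt); with O(¬validate_specimen) we get O(encrypt_receipt).
Premises 1, 2 do not contribute to this derivation.
Thus O(encrypt_receipt), which is F(¬encrypt_receipt): ¬encrypt_receipt is forbidden.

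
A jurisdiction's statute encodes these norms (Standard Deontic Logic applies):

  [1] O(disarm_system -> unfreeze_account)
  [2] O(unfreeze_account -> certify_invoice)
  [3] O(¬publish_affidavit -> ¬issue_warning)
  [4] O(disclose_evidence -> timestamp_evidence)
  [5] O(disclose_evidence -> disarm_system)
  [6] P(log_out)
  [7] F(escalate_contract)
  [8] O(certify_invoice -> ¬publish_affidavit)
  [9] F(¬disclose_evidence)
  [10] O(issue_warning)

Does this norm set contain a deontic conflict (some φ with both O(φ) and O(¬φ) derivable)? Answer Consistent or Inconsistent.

From premise 10 we have O(issue_warning).
Premise 3, O(¬publish_affidavit -> ¬issue_warning), contraposes to O(issue_warning -> publish_affidavit); with O(issue_warning) we get O(publish_affidavit).
Premise 8, O(certify_invoice -> ¬publish_affidavit), contraposes to O(publish_affidavit -> ¬certify_invoice); with O(publish_affidavit) we get O(¬certify_invoice).
Premise 2 is O(unfreeze_account -> certify_invoice); contrapositively O(¬certify_invoice -> ¬unfreeze_account). Since O(¬certify_invoice) holds, K gives O(¬unfreeze_account).
The contrapositive of premise 1 (O(disarm_system -> unfreeze_account)) is O(¬unfreeze_account -> ¬disarm_system), and O(¬unfreeze_account) is already established, so O(¬disarm_system).
The contrapositive of premise 5 (O(disclose_evidence -> disarm_system)) is O(¬disarm_system -> ¬disclose_evidence), and O(¬disarm_system) is already established, so O(¬disclose_evidence).
However, F(¬disclose_evidence) at premise 9 amounts to O(disclose_evidence).
We now have both O(¬disclose_evidence) and O(disclose_evidence) — disclose_evidence is simultaneously obligatory and forbidden, violating the D-axiom.

Inconsistent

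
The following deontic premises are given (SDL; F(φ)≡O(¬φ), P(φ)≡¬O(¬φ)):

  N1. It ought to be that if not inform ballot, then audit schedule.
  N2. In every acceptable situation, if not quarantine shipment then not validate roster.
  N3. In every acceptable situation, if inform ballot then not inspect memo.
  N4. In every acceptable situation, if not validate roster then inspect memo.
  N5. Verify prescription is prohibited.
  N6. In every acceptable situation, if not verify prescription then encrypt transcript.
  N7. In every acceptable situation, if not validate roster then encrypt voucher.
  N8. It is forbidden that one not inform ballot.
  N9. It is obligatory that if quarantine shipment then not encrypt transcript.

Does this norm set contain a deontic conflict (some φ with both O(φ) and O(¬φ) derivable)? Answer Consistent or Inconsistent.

Inconsistent

Premise 8 is F(¬inform_ballot), i.e. O(inform_ballot).
With premise 3, O(inform_ballot → ¬inspect_memo), the K-axiom yields O(¬inspect_memo).
Premise 4, O(¬validate_roster → inspect_memo), contraposes to O(¬inspect_memo → validate_roster); with O(¬inspect_memo) we get O(validate_roster).
Premise 2, O(¬quarantine_shipment → ¬validate_roster), contraposes to O(validate_roster → quarantine_shipment); with O(validate_roster) we get O(quarantine_shipment).
With premise 9, O(quarantine_shipment → ¬encrypt_transcript), the K-axiom yields O(¬encrypt_transcript).
Premise 6 is O(¬verify_prescription → encrypt_transcript); contrapositively O(¬encrypt_transcript → verify_prescription). Since O(¬encrypt_transcript) holds, K gives O(verify_prescription).
Yet premise 5 is F(verify_prescription), i.e. O(¬verify_prescription).
We now have both O(verify_prescription) and O(¬verify_prescription) — verify_prescription is simultaneously obligatory and forbidden, violating the D-axiom.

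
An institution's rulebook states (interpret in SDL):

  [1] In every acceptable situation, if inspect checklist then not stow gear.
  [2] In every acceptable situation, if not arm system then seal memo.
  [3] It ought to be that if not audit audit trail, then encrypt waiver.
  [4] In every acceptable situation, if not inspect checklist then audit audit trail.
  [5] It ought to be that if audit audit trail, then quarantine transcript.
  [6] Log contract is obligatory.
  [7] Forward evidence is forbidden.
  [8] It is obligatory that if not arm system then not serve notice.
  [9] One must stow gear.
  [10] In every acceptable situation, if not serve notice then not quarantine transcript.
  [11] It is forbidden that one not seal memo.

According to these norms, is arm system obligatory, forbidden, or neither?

Obligatory

Premise 9 gives O(stow_gear).
Premise 1 is O(inspect_checklist → ¬stow_gear); contrapositively O(stow_gear → ¬inspect_checklist). Since O(stow_gear) holds, K gives O(¬inspect_checklist).
Applying K to premise 4 (O(¬inspect_checklist → audit_audit_trail)) and O(¬inspect_checklist) yields O(audit_audit_trail).
With premise 5, O(audit_audit_trail → quarantine_transcript), the K-axiom yields O(quarantine_transcript).
Premise 10 is O(¬serve_notice → ¬quarantine_transcript); contrapositively O(quarantine_transcript → serve_notice). Since O(quarantine_transcript) holds, K gives O(serve_notice).
The contrapositive of premise 8 (O(¬arm_system → ¬serve_notice)) is O(serve_notice → arm_system), and O(serve_notice) is already established, so O(arm_system).
Premises 2, 3, 6, 7, 11 do not contribute to this derivation.
Hence arm_system is obligatory.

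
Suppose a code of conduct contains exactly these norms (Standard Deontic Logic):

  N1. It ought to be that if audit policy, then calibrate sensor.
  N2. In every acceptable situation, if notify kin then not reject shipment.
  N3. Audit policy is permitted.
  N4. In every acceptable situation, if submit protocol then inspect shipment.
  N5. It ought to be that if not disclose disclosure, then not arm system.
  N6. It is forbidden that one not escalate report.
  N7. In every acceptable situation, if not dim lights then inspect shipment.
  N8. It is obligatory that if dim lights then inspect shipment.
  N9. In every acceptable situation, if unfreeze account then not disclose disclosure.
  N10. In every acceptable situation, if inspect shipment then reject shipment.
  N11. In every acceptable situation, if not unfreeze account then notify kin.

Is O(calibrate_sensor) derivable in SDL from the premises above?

Premise 1 is O(audit_policy → calibrate_sensor), but O(audit_policy) is not derivable from the premises (the permission P(audit_policy) asserts only ¬O(¬audit_policy), not O(audit_policy)), so it does not yield O(calibrate_sensor).
No other premise forces O(calibrate_sensor). An ideal world satisfying every premise can still have calibrate_sensor false, so O(calibrate_sensor) is not derivable.

No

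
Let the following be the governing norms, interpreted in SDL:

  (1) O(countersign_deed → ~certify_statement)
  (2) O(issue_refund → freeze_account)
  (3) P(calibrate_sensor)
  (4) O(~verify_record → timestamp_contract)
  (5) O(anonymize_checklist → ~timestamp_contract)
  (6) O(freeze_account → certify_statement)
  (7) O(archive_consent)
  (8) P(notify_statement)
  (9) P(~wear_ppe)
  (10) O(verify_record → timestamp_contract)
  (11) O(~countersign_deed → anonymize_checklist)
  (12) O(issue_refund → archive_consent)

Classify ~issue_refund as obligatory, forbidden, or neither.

Obligatory

Premises 10 and 4 are O(verify_record → timestamp_contract) and O(~verify_record → timestamp_contract); every ideal world satisfies verify_record or ~verify_record, so in either case timestamp_contract holds — hence O(timestamp_contract).
Premise 5 is O(anonymize_checklist → ~timestamp_contract); contrapositively O(timestamp_contract → ~anonymize_checklist). Since O(timestamp_contract) holds, K gives O(~anonymize_checklist).
Premise 11, O(~countersign_deed → anonymize_checklist), contraposes to O(~anonymize_checklist → countersign_deed); with O(~anonymize_checklist) we get O(countersign_deed).
Applying K to premise 1 (O(countersign_deed → ~certify_statement)) and O(countersign_deed) yields O(~certify_statement).
Premise 6, O(freeze_account → certify_statement), contraposes to O(~certify_statement → ~freeze_account); with O(~certify_statement) we get O(~freeze_account).
Premise 2, O(issue_refund → freeze_account), contraposes to O(~freeze_account → ~issue_refund); with O(~freeze_account) we get O(~issue_refund).
Premises 3, 7, 8, 9, 12 do not contribute to this derivation.
Hence ~issue_refund is obligatory.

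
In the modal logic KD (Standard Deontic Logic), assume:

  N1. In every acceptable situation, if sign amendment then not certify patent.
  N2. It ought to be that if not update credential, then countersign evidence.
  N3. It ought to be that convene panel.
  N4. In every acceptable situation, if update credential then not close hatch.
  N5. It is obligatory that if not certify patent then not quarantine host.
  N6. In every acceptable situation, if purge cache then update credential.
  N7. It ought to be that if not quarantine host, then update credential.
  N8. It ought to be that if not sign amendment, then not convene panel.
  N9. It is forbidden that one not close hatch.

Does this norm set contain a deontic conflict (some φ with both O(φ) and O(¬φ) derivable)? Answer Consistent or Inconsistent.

Inconsistent

Premise 3 states O(convene_panel) outright.
Premise 8 is O(¬sign_amendment → ¬convene_panel); contrapositively O(convene_panel → sign_amendment). Since O(convene_panel) holds, K gives O(sign_amendment).
With premise 1, O(sign_amendment → ¬certify_patent), the K-axiom yields O(¬certify_patent).
Applying K to premise 5 (O(¬certify_patent → ¬quarantine_host)) and O(¬certify_patent) yields O(¬quarantine_host).
Premise 7 is O(¬quarantine_host → update_credential); since O(¬quarantine_host), deontic closure gives O(update_credential).
Applying K to premise 4 (O(update_credential → ¬close_hatch)) and O(update_credential) yields O(¬close_hatch).
Yet premise 9 is F(¬close_hatch), i.e. O(close_hatch).
We now have both O(¬close_hatch) and O(close_hatch) — close_hatch is simultaneously obligatory and forbidden, violating the D-axiom.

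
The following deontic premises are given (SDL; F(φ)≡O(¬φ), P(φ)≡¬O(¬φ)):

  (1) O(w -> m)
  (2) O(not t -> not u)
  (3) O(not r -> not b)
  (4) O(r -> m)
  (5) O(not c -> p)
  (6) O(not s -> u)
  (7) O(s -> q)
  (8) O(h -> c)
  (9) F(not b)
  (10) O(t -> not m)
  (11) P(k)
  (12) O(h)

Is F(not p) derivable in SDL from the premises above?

Premise 5 is O(not c -> p), but O(not c) is not derivable from the premises, so it does not yield O(p).
No other premise forces O(p). An ideal world satisfying every premise can still have not p true, so F(not p) is not derivable.

No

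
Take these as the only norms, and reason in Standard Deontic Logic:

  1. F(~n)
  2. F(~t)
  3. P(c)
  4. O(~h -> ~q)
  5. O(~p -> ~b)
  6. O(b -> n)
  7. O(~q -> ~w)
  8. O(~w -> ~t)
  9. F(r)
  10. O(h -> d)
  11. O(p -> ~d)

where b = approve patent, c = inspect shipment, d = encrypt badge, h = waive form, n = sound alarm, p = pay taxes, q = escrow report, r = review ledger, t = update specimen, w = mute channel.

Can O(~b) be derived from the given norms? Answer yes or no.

Yes

Premise 2 is F(~t), i.e. O(t).
Premise 8, O(~w -> ~t), contraposes to O(t -> w); with O(t) we get O(w).
The contrapositive of premise 7 (O(~q -> ~w)) is O(w -> q), and O(w) is already established, so O(q).
The contrapositive of premise 4 (O(~h -> ~q)) is O(q -> h), and O(q) is already established, so O(h).
Premise 10 is O(h -> d); since O(h), deontic closure gives O(d).
The contrapositive of premise 11 (O(p -> ~d)) is O(d -> ~p), and O(d) is already established, so O(~p).
From O(~p) and premise 5, O(~p -> ~b), we obtain O(~b).
Premises 1, 3, 6, 9 do not contribute to this derivation.
So O(~b) follows.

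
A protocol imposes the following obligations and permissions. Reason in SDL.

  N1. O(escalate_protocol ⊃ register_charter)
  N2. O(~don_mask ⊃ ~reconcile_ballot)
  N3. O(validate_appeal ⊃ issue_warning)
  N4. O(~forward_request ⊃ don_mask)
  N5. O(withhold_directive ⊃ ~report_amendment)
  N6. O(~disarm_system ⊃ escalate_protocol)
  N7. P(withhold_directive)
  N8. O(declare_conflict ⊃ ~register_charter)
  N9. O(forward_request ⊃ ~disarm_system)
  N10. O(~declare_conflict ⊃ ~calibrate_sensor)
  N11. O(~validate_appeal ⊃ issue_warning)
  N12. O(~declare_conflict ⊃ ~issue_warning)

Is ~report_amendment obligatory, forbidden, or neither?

Neither

Premise 5 is O(withhold_directive ⊃ ~report_amendment), but O(withhold_directive) is not derivable from the premises (the permission P(withhold_directive) asserts only ~O(~withhold_directive), not O(withhold_directive)), so it does not yield O(~report_amendment).
No premise or chain of K-axiom applications forces O(~report_amendment), and none forces O(report_amendment). So ~report_amendment is neither obligatory nor forbidden under these norms.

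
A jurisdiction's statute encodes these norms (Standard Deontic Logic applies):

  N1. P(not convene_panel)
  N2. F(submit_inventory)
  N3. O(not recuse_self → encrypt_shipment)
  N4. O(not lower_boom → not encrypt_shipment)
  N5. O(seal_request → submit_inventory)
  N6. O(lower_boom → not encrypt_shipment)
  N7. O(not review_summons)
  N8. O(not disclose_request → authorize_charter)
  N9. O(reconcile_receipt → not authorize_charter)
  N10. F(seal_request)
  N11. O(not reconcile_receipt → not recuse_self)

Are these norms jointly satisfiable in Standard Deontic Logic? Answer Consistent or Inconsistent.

Premise 5 is O(seal_request → submit_inventory), but O(seal_request) is not derivable from the premises, so it does not yield O(submit_inventory).
So O(submit_inventory) is not derivable, and the apparent clash with O(not submit_inventory) does not arise.
A world satisfying every obligation exists (e.g. authorize_charter=false, convene_panel=false, disclose_request=true, encrypt_shipment=false, lower_boom=false, reconcile_receipt=true, recuse_self=true, review_summons=false, seal_request=false, submit_inventory=false); no atom is both obligatory and forbidden, so the set is consistent.

Consistent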